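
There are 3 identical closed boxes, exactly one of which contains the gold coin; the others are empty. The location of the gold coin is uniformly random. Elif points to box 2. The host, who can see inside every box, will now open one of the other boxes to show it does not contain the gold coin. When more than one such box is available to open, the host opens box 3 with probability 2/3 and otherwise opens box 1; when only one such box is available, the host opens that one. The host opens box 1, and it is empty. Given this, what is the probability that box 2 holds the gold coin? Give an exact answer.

Apply Bayes' rule, conditioning on where the gold coin actually is.
If it is in box 1 (prior 1/3): the host opened box 1, so this case is ruled out; weight (1/3)·0 = 0.
If it is in box 2 (prior 1/3): box 3 is available but not opened, probability 1/3; weight (1/3)·(1/3) = 1/9.
If it is in box 3 (prior 1/3): only box 1 is available, probability 1; weight (1/3)·1 = 1/3.
The weights sum to 4/9.
So P(the gold coin in box 2 | the host opened box 1) = (1/9) / (4/9) = 1/4.

1/4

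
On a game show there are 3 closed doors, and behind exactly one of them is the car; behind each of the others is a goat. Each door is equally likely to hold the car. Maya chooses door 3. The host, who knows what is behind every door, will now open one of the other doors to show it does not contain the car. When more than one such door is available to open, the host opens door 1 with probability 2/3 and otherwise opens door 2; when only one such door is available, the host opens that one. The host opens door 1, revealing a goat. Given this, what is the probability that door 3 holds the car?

2/5

Condition on the true location of the car.
If it is behind door 1 (prior 1/3): the host opened door 1, so this case is ruled out; weight (1/3)·0 = 0.
If it is behind door 2 (prior 1/3): only door 1 is available, probability 1; weight (1/3)·1 = 1/3.
If it is behind door 3 (prior 1/3): door 1 is available, opened with probability 2/3; weight (1/3)·(2/3) = 2/9.
The weights sum to 5/9.
So P(the car behind door 3 | the host opened door 1) = (2/9) / (5/9) = 2/5.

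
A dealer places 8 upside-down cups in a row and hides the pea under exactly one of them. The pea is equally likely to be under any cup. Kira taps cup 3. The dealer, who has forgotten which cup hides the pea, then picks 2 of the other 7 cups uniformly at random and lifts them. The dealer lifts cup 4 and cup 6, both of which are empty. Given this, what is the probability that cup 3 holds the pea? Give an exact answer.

1/6

Apply Bayes' rule, conditioning on where the pea actually is.
If it is under any of cups 1, 2, 3, 5, 7, and 8 (prior 1/8 each): the dealer picks exactly this set with probability 1/21 regardless, and none is the prize; weight (1/8)·(1/21) = 1/168 each.
If it is under either of cups 4 and 6 (prior 1/8 each): that cup was opened and seen not to hold the prize — ruled out; weight (1/8)·0 = 0 each.
The weights sum to 1/28.
So P(the pea under cup 3 | the dealer opened cup 4 and cup 6) = (1/168) / (1/28) = 1/6.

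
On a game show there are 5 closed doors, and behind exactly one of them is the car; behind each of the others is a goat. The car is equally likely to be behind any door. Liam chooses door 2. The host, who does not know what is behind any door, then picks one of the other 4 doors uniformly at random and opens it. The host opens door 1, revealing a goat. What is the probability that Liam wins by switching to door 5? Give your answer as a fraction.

Condition on the true location of the car.
If it is behind door 1 (prior 1/5): the host opened door 1, so this case is ruled out; weight (1/5)·0 = 0.
If it is behind any of doors 2, 3, 4, and 5 (prior 1/5 each): the host picks door 1 with probability 1/4 regardless, and it is not the prize; weight (1/5)·(1/4) = 1/20 each.
The weights sum to 1/5.
So P(the car behind door 5 | the host opened door 1) = (1/20) / (1/5) = 1/4.

1/4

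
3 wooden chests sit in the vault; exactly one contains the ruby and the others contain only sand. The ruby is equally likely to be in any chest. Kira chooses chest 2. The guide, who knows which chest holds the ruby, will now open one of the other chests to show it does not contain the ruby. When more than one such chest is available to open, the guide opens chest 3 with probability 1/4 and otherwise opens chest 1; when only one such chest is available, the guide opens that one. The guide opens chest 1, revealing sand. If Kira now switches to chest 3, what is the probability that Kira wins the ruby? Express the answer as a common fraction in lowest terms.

Consider each possible location of the ruby in turn.
If it is in chest 1 (prior 1/3): the guide opened chest 1, so this case is ruled out; weight (1/3)·0 = 0.
If it is in chest 2 (prior 1/3): chest 3 is available but not opened, probability 3/4; weight (1/3)·(3/4) = 1/4.
If it is in chest 3 (prior 1/3): only chest 1 is available, probability 1; weight (1/3)·1 = 1/3.
The weights sum to 7/12.
So P(the ruby in chest 3 | the guide opened chest 1) = (1/3) / (7/12) = 4/7.

4/7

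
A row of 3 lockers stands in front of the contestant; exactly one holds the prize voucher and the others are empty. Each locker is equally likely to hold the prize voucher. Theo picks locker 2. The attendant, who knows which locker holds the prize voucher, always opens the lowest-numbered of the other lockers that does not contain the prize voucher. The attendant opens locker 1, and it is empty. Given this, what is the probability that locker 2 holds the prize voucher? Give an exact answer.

1/2

Condition on the true location of the prize voucher.
If it is in locker 1 (prior 1/3): the attendant opened locker 1, so this case is ruled out; weight (1/3)·0 = 0.
If it is in either of lockers 2 and 3 (prior 1/3 each): locker 1 is the lowest-numbered option available, probability 1; weight (1/3)·1 = 1/3 each.
The weights sum to 2/3.
So P(the prize voucher in locker 2 | the attendant opened locker 1) = (1/3) / (2/3) = 1/2.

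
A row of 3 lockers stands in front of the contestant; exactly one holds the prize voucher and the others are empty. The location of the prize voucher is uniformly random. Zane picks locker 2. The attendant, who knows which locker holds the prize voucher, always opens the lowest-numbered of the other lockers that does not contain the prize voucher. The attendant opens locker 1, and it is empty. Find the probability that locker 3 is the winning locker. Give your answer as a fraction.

Condition on the true location of the prize voucher.
If it is in locker 1 (prior 1/3): the attendant opened locker 1, so this case is ruled out; weight (1/3)·0 = 0.
If it is in either of lockers 2 and 3 (prior 1/3 each): locker 1 is the lowest-numbered option available, probability 1; weight (1/3)·1 = 1/3 each.
The weights sum to 2/3.
So P(the prize voucher in locker 3 | the attendant opened locker 1) = (1/3) / (2/3) = 1/2.

1/2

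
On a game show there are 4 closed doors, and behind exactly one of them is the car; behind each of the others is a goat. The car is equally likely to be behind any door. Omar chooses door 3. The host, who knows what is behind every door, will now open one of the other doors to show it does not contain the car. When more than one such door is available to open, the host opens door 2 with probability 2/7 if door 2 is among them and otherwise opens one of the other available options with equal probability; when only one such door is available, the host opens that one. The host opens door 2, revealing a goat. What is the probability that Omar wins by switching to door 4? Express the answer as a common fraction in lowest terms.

Apply Bayes' rule, conditioning on where the car actually is.
If it is behind any of doors 1, 3, and 4 (prior 1/4 each): door 2 is available, opened with probability 2/7; weight (1/4)·(2/7) = 1/14 each.
If it is behind door 2 (prior 1/4): the host opened door 2, so this case is ruled out; weight (1/4)·0 = 0.
The weights sum to 3/14.
So P(the car behind door 4 | the host opened door 2) = (1/14) / (3/14) = 1/3.

1/3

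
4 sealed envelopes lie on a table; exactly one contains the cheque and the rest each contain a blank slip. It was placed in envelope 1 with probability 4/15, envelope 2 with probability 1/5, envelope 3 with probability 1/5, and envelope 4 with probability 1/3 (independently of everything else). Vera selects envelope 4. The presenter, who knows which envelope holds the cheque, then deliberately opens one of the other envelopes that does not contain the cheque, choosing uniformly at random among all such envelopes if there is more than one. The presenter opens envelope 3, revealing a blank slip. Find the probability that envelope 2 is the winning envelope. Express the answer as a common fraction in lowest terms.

Condition on the true location of the cheque.
If it is in envelope 1 (prior 4/15): the presenter has 2 equally likely choices, so probability 1/2; weight (4/15)·(1/2) = 2/15.
If it is in envelope 2 (prior 1/5): the presenter has 2 equally likely choices, so probability 1/2; weight (1/5)·(1/2) = 1/10.
If it is in envelope 3 (prior 1/5): the presenter opened envelope 3, so this case is ruled out; weight (1/5)·0 = 0.
If it is in envelope 4 (prior 1/3): the presenter has 3 equally likely choices, so probability 1/3; weight (1/3)·(1/3) = 1/9.
The weights sum to 31/90.
So P(the cheque in envelope 2 | the presenter opened envelope 3) = (1/10) / (31/90) = 9/31.

9/31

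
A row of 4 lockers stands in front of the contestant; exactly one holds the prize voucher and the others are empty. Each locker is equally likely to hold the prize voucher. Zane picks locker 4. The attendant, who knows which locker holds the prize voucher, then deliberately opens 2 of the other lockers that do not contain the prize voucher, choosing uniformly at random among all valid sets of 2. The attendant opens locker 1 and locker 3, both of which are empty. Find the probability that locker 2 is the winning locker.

3/4

Apply Bayes' rule, conditioning on where the prize voucher actually is.
If it is in either of lockers 1 and 3 (prior 1/4 each): that locker was opened and seen not to hold the prize — ruled out; weight (1/4)·0 = 0 each.
If it is in locker 2 (prior 1/4): the attendant has no choice, probability 1; weight (1/4)·1 = 1/4.
If it is in locker 4 (prior 1/4): the attendant has 3 equally likely choices, so probability 1/3; weight (1/4)·(1/3) = 1/12.
The weights sum to 1/3.
So P(the prize voucher in locker 2 | the attendant opened locker 1 and locker 3) = (1/4) / (1/3) = 3/4.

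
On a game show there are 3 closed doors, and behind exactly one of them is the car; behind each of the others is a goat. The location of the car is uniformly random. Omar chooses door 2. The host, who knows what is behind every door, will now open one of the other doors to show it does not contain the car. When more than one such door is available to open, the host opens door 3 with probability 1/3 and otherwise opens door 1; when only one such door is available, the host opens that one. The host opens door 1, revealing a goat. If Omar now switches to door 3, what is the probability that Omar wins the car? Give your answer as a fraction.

3/5

Condition on the true location of the car.
If it is behind door 1 (prior 1/3): the host opened door 1, so this case is ruled out; weight (1/3)·0 = 0.
If it is behind door 2 (prior 1/3): door 3 is available but not opened, probability 2/3; weight (1/3)·(2/3) = 2/9.
If it is behind door 3 (prior 1/3): only door 1 is available, probability 1; weight (1/3)·1 = 1/3.
The weights sum to 5/9.
So P(the car behind door 3 | the host opened door 1) = (1/3) / (5/9) = 3/5.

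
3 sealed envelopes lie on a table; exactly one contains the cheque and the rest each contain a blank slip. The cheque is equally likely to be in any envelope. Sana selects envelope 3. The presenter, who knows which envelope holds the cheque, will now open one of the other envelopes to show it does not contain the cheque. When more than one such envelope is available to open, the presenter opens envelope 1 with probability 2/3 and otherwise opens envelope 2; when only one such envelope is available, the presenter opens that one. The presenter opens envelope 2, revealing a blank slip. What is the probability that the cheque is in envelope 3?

1/4

Consider each possible location of the cheque in turn.
If it is in envelope 1 (prior 1/3): only envelope 2 is available, probability 1; weight (1/3)·1 = 1/3.
If it is in envelope 2 (prior 1/3): the presenter opened envelope 2, so this case is ruled out; weight (1/3)·0 = 0.
If it is in envelope 3 (prior 1/3): envelope 1 is available but not opened, probability 1/3; weight (1/3)·(1/3) = 1/9.
The weights sum to 4/9.
So P(the cheque in envelope 3 | the presenter opened envelope 2) = (1/9) / (4/9) = 1/4.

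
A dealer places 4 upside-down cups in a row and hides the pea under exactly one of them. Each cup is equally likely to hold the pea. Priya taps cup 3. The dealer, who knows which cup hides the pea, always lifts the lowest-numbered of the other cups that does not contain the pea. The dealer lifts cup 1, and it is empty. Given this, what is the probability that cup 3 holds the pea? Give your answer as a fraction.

Condition on the true location of the pea.
If it is under cup 1 (prior 1/4): the dealer opened cup 1, so this case is ruled out; weight (1/4)·0 = 0.
If it is under any of cups 2, 3, and 4 (prior 1/4 each): cup 1 is the lowest-numbered option available, probability 1; weight (1/4)·1 = 1/4 each.
The weights sum to 3/4.
So P(the pea under cup 3 | the dealer opened cup 1) = (1/4) / (3/4) = 1/3.

1/3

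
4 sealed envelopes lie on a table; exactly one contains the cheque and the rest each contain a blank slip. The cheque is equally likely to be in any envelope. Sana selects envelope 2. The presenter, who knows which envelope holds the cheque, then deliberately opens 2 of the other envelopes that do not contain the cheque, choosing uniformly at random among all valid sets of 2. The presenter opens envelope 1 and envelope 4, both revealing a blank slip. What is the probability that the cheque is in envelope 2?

1/4

Apply Bayes' rule, conditioning on where the cheque actually is.
If it is in either of envelopes 1 and 4 (prior 1/4 each): that envelope was opened and seen not to hold the prize — ruled out; weight (1/4)·0 = 0 each.
If it is in envelope 2 (prior 1/4): the presenter has 3 equally likely choices, so probability 1/3; weight (1/4)·(1/3) = 1/12.
If it is in envelope 3 (prior 1/4): the presenter has no choice, probability 1; weight (1/4)·1 = 1/4.
The weights sum to 1/3.
So P(the cheque in envelope 2 | the presenter opened envelope 1 and envelope 4) = (1/12) / (1/3) = 1/4.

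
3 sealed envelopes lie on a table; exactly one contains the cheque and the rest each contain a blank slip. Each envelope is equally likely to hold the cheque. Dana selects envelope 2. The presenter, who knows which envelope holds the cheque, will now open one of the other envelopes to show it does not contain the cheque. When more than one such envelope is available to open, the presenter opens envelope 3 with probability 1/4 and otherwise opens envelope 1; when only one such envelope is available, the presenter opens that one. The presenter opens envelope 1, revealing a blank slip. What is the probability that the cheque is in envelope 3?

4/7

Consider each possible location of the cheque in turn.
If it is in envelope 1 (prior 1/3): the presenter opened envelope 1, so this case is ruled out; weight (1/3)·0 = 0.
If it is in envelope 2 (prior 1/3): envelope 3 is available but not opened, probability 3/4; weight (1/3)·(3/4) = 1/4.
If it is in envelope 3 (prior 1/3): only envelope 1 is available, probability 1; weight (1/3)·1 = 1/3.
The weights sum to 7/12.
So P(the cheque in envelope 3 | the presenter opened envelope 1) = (1/3) / (7/12) = 4/7.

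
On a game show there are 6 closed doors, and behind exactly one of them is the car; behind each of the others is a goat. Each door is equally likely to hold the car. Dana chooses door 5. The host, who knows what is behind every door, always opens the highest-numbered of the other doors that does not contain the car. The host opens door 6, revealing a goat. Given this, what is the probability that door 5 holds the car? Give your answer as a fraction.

1/5

Condition on the true location of the car.
If it is behind any of doors 1, 2, 3, 4, and 5 (prior 1/6 each): door 6 is the highest-numbered option available, probability 1; weight (1/6)·1 = 1/6 each.
If it is behind door 6 (prior 1/6): the host opened door 6, so this case is ruled out; weight (1/6)·0 = 0.
The weights sum to 5/6.
So P(the car behind door 5 | the host opened door 6) = (1/6) / (5/6) = 1/5.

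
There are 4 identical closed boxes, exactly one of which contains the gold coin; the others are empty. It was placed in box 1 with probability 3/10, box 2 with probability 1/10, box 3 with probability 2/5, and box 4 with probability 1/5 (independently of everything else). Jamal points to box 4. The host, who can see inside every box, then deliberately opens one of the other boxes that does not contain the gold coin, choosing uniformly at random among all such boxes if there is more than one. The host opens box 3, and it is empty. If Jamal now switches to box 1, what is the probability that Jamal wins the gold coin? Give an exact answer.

Condition on the true location of the gold coin.
If it is in box 1 (prior 3/10): the host has 2 equally likely choices, so probability 1/2; weight (3/10)·(1/2) = 3/20.
If it is in box 2 (prior 1/10): the host has 2 equally likely choices, so probability 1/2; weight (1/10)·(1/2) = 1/20.
If it is in box 3 (prior 2/5): the host opened box 3, so this case is ruled out; weight (2/5)·0 = 0.
If it is in box 4 (prior 1/5): the host has 3 equally likely choices, so probability 1/3; weight (1/5)·(1/3) = 1/15.
The weights sum to 4/15.
So P(the gold coin in box 1 | the host opened box 3) = (3/20) / (4/15) = 9/16.

9/16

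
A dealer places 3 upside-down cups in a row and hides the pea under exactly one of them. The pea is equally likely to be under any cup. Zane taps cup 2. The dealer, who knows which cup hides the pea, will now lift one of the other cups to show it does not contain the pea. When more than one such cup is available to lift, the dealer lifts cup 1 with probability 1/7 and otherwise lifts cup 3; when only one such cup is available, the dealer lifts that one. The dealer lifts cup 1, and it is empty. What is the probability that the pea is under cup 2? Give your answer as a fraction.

1/8

Apply Bayes' rule, conditioning on where the pea actually is.
If it is under cup 1 (prior 1/3): the dealer opened cup 1, so this case is ruled out; weight (1/3)·0 = 0.
If it is under cup 2 (prior 1/3): cup 1 is available, opened with probability 1/7; weight (1/3)·(1/7) = 1/21.
If it is under cup 3 (prior 1/3): only cup 1 is available, probability 1; weight (1/3)·1 = 1/3.
The weights sum to 8/21.
So P(the pea under cup 2 | the dealer opened cup 1) = (1/21) / (8/21) = 1/8.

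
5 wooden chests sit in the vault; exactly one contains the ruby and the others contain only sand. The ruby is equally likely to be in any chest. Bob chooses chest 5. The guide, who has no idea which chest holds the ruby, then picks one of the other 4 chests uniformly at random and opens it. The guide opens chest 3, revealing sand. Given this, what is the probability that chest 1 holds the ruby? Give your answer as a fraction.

Because the guide chose which chest to open without knowing where the ruby is, the choice is independent of the prize location. Learning that chest 3 does not hold the ruby simply rules out that one location and leaves the remaining 4 chests still equally likely by symmetry.
So P(the ruby in chest 1) = 1/4.

1/4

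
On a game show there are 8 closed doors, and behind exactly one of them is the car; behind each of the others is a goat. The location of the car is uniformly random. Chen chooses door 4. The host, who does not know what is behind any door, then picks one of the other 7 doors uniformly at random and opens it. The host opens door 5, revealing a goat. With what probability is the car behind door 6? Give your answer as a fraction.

Because the host chose which door to open without knowing where the car is, the choice is independent of the prize location. Learning that door 5 does not hold the car simply rules out that one location and leaves the remaining 7 doors still equally likely by symmetry.
So P(the car behind door 6) = 1/7.

1/7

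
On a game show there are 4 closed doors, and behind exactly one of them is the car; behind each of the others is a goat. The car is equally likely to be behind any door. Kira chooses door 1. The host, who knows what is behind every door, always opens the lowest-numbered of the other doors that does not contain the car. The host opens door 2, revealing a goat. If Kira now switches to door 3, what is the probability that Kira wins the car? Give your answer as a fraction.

1/3

Apply Bayes' rule, conditioning on where the car actually is.
If it is behind any of doors 1, 3, and 4 (prior 1/4 each): door 2 is the lowest-numbered option available, probability 1; weight (1/4)·1 = 1/4 each.
If it is behind door 2 (prior 1/4): the host opened door 2, so this case is ruled out; weight (1/4)·0 = 0.
The weights sum to 3/4.
So P(the car behind door 3 | the host opened door 2) = (1/4) / (3/4) = 1/3.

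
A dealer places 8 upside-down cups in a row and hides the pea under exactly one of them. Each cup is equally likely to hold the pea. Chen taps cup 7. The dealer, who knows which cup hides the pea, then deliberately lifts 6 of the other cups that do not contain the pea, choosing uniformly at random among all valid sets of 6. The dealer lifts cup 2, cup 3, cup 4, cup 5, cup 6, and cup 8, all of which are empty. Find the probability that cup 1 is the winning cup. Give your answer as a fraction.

7/8

Apply Bayes' rule, conditioning on where the pea actually is.
If it is under cup 1 (prior 1/8): the dealer has no choice, probability 1; weight (1/8)·1 = 1/8.
If it is under any of cups 2, 3, 4, 5, 6, and 8 (prior 1/8 each): that cup was opened and seen not to hold the prize — ruled out; weight (1/8)·0 = 0 each.
If it is under cup 7 (prior 1/8): the dealer has 7 equally likely choices, so probability 1/7; weight (1/8)·(1/7) = 1/56.
The weights sum to 1/7.
So P(the pea under cup 1 | the dealer opened cup 2, cup 3, cup 4, cup 5, cup 6, and cup 8) = (1/8) / (1/7) = 7/8.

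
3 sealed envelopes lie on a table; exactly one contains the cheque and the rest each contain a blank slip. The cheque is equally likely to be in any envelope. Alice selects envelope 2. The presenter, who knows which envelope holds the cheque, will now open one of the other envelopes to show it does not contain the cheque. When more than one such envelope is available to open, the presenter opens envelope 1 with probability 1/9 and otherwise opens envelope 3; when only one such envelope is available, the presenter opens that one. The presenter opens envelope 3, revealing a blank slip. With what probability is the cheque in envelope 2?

Consider each possible location of the cheque in turn.
If it is in envelope 1 (prior 1/3): only envelope 3 is available, probability 1; weight (1/3)·1 = 1/3.
If it is in envelope 2 (prior 1/3): envelope 1 is available but not opened, probability 8/9; weight (1/3)·(8/9) = 8/27.
If it is in envelope 3 (prior 1/3): the presenter opened envelope 3, so this case is ruled out; weight (1/3)·0 = 0.
The weights sum to 17/27.
So P(the cheque in envelope 2 | the presenter opened envelope 3) = (8/27) / (17/27) = 8/17.

8/17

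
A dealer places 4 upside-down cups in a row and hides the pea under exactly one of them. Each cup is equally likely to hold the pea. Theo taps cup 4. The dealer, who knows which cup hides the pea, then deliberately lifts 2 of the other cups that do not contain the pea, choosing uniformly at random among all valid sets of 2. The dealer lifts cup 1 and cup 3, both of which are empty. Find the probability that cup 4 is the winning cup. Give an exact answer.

1/4

Condition on the true location of the pea.
If it is under either of cups 1 and 3 (prior 1/4 each): that cup was opened and seen not to hold the prize — ruled out; weight (1/4)·0 = 0 each.
If it is under cup 2 (prior 1/4): the dealer has no choice, probability 1; weight (1/4)·1 = 1/4.
If it is under cup 4 (prior 1/4): the dealer has 3 equally likely choices, so probability 1/3; weight (1/4)·(1/3) = 1/12.
The weights sum to 1/3.
So P(the pea under cup 4 | the dealer opened cup 1 and cup 3) = (1/12) / (1/3) = 1/4.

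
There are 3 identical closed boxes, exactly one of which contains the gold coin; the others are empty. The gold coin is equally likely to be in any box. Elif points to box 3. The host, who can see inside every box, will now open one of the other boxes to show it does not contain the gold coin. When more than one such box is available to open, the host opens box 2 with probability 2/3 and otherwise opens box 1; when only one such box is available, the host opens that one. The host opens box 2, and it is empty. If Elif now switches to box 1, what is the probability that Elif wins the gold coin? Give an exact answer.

Condition on the true location of the gold coin.
If it is in box 1 (prior 1/3): only box 2 is available, probability 1; weight (1/3)·1 = 1/3.
If it is in box 2 (prior 1/3): the host opened box 2, so this case is ruled out; weight (1/3)·0 = 0.
If it is in box 3 (prior 1/3): box 2 is available, opened with probability 2/3; weight (1/3)·(2/3) = 2/9.
The weights sum to 5/9.
So P(the gold coin in box 1 | the host opened box 2) = (1/3) / (5/9) = 3/5.

3/5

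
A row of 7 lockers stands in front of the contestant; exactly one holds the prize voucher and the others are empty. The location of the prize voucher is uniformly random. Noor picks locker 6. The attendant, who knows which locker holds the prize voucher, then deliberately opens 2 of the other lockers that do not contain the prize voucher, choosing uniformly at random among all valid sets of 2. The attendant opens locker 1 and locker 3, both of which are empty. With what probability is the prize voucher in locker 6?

1/7

Consider each possible location of the prize voucher in turn.
If it is in either of lockers 1 and 3 (prior 1/7 each): that locker was opened and seen not to hold the prize — ruled out; weight (1/7)·0 = 0 each.
If it is in any of lockers 2, 4, 5, and 7 (prior 1/7 each): the attendant has 10 equally likely choices, so probability 1/10; weight (1/7)·(1/10) = 1/70 each.
If it is in locker 6 (prior 1/7): the attendant has 15 equally likely choices, so probability 1/15; weight (1/7)·(1/15) = 1/105.
The weights sum to 1/15.
So P(the prize voucher in locker 6 | the attendant opened locker 1 and locker 3) = (1/105) / (1/15) = 1/7.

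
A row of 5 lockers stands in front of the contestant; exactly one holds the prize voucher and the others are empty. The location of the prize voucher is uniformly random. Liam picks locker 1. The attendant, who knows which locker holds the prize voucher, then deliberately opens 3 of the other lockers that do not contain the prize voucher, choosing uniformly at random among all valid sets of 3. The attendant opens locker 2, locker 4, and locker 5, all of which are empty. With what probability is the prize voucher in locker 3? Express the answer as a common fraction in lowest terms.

Apply Bayes' rule, conditioning on where the prize voucher actually is.
If it is in locker 1 (prior 1/5): the attendant has 4 equally likely choices, so probability 1/4; weight (1/5)·(1/4) = 1/20.
If it is in any of lockers 2, 4, and 5 (prior 1/5 each): that locker was opened and seen not to hold the prize — ruled out; weight (1/5)·0 = 0 each.
If it is in locker 3 (prior 1/5): the attendant has no choice, probability 1; weight (1/5)·1 = 1/5.
The weights sum to 1/4.
So P(the prize voucher in locker 3 | the attendant opened locker 2, locker 4, and locker 5) = (1/5) / (1/4) = 4/5.

4/5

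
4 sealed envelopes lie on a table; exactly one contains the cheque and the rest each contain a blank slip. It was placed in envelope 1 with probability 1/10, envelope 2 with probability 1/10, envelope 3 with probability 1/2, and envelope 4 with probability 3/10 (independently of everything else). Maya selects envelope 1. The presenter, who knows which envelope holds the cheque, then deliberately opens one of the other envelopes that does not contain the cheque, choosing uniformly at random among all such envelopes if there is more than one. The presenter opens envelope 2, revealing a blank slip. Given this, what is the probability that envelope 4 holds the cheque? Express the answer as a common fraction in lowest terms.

Condition on the true location of the cheque.
If it is in envelope 1 (prior 1/10): the presenter has 3 equally likely choices, so probability 1/3; weight (1/10)·(1/3) = 1/30.
If it is in envelope 2 (prior 1/10): the presenter opened envelope 2, so this case is ruled out; weight (1/10)·0 = 0.
If it is in envelope 3 (prior 1/2): the presenter has 2 equally likely choices, so probability 1/2; weight (1/2)·(1/2) = 1/4.
If it is in envelope 4 (prior 3/10): the presenter has 2 equally likely choices, so probability 1/2; weight (3/10)·(1/2) = 3/20.
The weights sum to 13/30.
So P(the cheque in envelope 4 | the presenter opened envelope 2) = (3/20) / (13/30) = 9/26.

9/26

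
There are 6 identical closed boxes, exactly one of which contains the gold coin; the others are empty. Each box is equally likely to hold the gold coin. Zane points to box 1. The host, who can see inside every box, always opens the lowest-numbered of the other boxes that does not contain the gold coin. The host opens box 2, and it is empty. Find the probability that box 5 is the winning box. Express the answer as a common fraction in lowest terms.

1/5

Consider each possible location of the gold coin in turn.
If it is in any of boxes 1, 3, 4, 5, and 6 (prior 1/6 each): box 2 is the lowest-numbered option available, probability 1; weight (1/6)·1 = 1/6 each.
If it is in box 2 (prior 1/6): the host opened box 2, so this case is ruled out; weight (1/6)·0 = 0.
The weights sum to 5/6.
So P(the gold coin in box 5 | the host opened box 2) = (1/6) / (5/6) = 1/5.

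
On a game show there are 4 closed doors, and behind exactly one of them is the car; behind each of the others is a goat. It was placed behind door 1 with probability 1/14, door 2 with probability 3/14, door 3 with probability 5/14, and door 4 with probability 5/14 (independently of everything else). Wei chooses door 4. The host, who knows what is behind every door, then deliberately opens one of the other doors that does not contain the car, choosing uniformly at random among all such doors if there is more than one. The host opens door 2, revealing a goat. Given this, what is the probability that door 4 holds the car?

Condition on the true location of the car.
If it is behind door 1 (prior 1/14): the host has 2 equally likely choices, so probability 1/2; weight (1/14)·(1/2) = 1/28.
If it is behind door 2 (prior 3/14): the host opened door 2, so this case is ruled out; weight (3/14)·0 = 0.
If it is behind door 3 (prior 5/14): the host has 2 equally likely choices, so probability 1/2; weight (5/14)·(1/2) = 5/28.
If it is behind door 4 (prior 5/14): the host has 3 equally likely choices, so probability 1/3; weight (5/14)·(1/3) = 5/42.
The weights sum to 1/3.
So P(the car behind door 4 | the host opened door 2) = (5/42) / (1/3) = 5/14.

5/14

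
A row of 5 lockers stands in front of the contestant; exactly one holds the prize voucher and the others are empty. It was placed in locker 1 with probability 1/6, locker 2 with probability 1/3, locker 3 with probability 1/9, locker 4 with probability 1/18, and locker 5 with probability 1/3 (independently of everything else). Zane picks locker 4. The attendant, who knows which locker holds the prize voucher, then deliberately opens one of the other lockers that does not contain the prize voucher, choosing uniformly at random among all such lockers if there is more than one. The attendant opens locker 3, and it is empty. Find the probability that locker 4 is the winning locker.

Apply Bayes' rule, conditioning on where the prize voucher actually is.
If it is in locker 1 (prior 1/6): the attendant has 3 equally likely choices, so probability 1/3; weight (1/6)·(1/3) = 1/18.
If it is in either of lockers 2 and 5 (prior 1/3 each): the attendant has 3 equally likely choices, so probability 1/3; weight (1/3)·(1/3) = 1/9 each.
If it is in locker 3 (prior 1/9): the attendant opened locker 3, so this case is ruled out; weight (1/9)·0 = 0.
If it is in locker 4 (prior 1/18): the attendant has 4 equally likely choices, so probability 1/4; weight (1/18)·(1/4) = 1/72.
The weights sum to 7/24.
So P(the prize voucher in locker 4 | the attendant opened locker 3) = (1/72) / (7/24) = 1/21.

1/21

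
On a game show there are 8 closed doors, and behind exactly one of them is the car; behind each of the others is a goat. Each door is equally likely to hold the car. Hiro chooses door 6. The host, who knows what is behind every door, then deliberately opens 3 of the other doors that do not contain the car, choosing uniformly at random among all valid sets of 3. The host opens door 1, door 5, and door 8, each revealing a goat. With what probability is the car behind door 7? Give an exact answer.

7/32

Consider each possible location of the car in turn.
If it is behind any of doors 1, 5, and 8 (prior 1/8 each): that door was opened and seen not to hold the prize — ruled out; weight (1/8)·0 = 0 each.
If it is behind any of doors 2, 3, 4, and 7 (prior 1/8 each): the host has 20 equally likely choices, so probability 1/20; weight (1/8)·(1/20) = 1/160 each.
If it is behind door 6 (prior 1/8): the host has 35 equally likely choices, so probability 1/35; weight (1/8)·(1/35) = 1/280.
The weights sum to 1/35.
So P(the car behind door 7 | the host opened door 1, door 5, and door 8) = (1/160) / (1/35) = 7/32.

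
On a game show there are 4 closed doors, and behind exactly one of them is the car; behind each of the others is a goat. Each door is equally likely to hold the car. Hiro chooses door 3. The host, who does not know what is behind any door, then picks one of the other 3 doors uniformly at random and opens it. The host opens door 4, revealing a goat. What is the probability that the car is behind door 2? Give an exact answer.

1/3

Because the host chose which door to open without knowing where the car is, the choice is independent of the prize location. Learning that door 4 does not hold the car simply rules out that one location and leaves the remaining 3 doors still equally likely by symmetry.
So P(the car behind door 2) = 1/3.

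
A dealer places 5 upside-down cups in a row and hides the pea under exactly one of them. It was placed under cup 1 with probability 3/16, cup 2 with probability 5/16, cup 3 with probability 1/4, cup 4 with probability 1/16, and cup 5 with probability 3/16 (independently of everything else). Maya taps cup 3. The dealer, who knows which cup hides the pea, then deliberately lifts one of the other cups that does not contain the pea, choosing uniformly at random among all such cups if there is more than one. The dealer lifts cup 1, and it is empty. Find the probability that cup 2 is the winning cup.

5/12

Apply Bayes' rule, conditioning on where the pea actually is.
If it is under cup 1 (prior 3/16): the dealer opened cup 1, so this case is ruled out; weight (3/16)·0 = 0.
If it is under cup 2 (prior 5/16): the dealer has 3 equally likely choices, so probability 1/3; weight (5/16)·(1/3) = 5/48.
If it is under cup 3 (prior 1/4): the dealer has 4 equally likely choices, so probability 1/4; weight (1/4)·(1/4) = 1/16.
If it is under cup 4 (prior 1/16): the dealer has 3 equally likely choices, so probability 1/3; weight (1/16)·(1/3) = 1/48.
If it is under cup 5 (prior 3/16): the dealer has 3 equally likely choices, so probability 1/3; weight (3/16)·(1/3) = 1/16.
The weights sum to 1/4.
So P(the pea under cup 2 | the dealer opened cup 1) = (5/48) / (1/4) = 5/12.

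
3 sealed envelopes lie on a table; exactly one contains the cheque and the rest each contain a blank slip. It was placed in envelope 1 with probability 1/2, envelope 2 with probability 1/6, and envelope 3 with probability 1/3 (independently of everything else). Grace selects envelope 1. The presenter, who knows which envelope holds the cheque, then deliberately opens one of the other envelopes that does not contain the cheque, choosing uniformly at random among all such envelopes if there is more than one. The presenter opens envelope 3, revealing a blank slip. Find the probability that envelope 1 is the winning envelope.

3/5

Condition on the true location of the cheque.
If it is in envelope 1 (prior 1/2): the presenter has 2 equally likely choices, so probability 1/2; weight (1/2)·(1/2) = 1/4.
If it is in envelope 2 (prior 1/6): the presenter has no choice, probability 1; weight (1/6)·1 = 1/6.
If it is in envelope 3 (prior 1/3): the presenter opened envelope 3, so this case is ruled out; weight (1/3)·0 = 0.
The weights sum to 5/12.
So P(the cheque in envelope 1 | the presenter opened envelope 3) = (1/4) / (5/12) = 3/5.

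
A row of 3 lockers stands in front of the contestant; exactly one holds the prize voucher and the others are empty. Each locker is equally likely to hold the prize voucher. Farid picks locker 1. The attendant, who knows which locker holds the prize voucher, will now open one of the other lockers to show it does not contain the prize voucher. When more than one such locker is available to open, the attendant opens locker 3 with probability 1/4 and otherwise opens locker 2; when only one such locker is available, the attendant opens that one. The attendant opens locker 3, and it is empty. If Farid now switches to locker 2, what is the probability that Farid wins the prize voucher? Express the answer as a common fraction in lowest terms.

Consider each possible location of the prize voucher in turn.
If it is in locker 1 (prior 1/3): locker 3 is available, opened with probability 1/4; weight (1/3)·(1/4) = 1/12.
If it is in locker 2 (prior 1/3): only locker 3 is available, probability 1; weight (1/3)·1 = 1/3.
If it is in locker 3 (prior 1/3): the attendant opened locker 3, so this case is ruled out; weight (1/3)·0 = 0.
The weights sum to 5/12.
So P(the prize voucher in locker 2 | the attendant opened locker 3) = (1/3) / (5/12) = 4/5.

4/5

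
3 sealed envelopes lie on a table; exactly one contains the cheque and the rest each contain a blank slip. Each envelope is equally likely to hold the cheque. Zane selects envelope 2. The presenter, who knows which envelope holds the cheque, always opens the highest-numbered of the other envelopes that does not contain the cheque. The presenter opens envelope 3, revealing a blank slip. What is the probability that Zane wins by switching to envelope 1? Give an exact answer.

Consider each possible location of the cheque in turn.
If it is in either of envelopes 1 and 2 (prior 1/3 each): envelope 3 is the highest-numbered option available, probability 1; weight (1/3)·1 = 1/3 each.
If it is in envelope 3 (prior 1/3): the presenter opened envelope 3, so this case is ruled out; weight (1/3)·0 = 0.
The weights sum to 2/3.
So P(the cheque in envelope 1 | the presenter opened envelope 3) = (1/3) / (2/3) = 1/2.

1/2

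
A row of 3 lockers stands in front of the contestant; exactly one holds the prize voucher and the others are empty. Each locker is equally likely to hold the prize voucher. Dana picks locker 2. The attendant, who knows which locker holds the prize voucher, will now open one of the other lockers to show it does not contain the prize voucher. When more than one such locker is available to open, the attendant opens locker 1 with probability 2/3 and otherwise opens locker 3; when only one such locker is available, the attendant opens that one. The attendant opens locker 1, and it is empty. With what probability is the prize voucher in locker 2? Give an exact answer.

2/5

Apply Bayes' rule, conditioning on where the prize voucher actually is.
If it is in locker 1 (prior 1/3): the attendant opened locker 1, so this case is ruled out; weight (1/3)·0 = 0.
If it is in locker 2 (prior 1/3): locker 1 is available, opened with probability 2/3; weight (1/3)·(2/3) = 2/9.
If it is in locker 3 (prior 1/3): only locker 1 is available, probability 1; weight (1/3)·1 = 1/3.
The weights sum to 5/9.
So P(the prize voucher in locker 2 | the attendant opened locker 1) = (2/9) / (5/9) = 2/5.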